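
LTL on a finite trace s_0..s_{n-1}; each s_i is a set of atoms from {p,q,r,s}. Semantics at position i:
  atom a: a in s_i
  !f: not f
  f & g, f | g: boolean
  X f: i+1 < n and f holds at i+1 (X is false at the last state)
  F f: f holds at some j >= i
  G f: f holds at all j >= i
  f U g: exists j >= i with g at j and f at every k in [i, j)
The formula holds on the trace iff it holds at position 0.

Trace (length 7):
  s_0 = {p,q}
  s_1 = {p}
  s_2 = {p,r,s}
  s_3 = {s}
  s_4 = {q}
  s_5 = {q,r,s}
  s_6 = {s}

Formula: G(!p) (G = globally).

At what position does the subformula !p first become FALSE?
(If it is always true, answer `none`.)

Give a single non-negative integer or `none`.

Answer: 0

Derivation:
s_0={p,q}: !p=False p=True
s_1={p}: !p=False p=True
s_2={p,r,s}: !p=False p=True
s_3={s}: !p=True p=False
s_4={q}: !p=True p=False
s_5={q,r,s}: !p=True p=False
s_6={s}: !p=True p=False
G(!p) holds globally = False
First violation at position 0.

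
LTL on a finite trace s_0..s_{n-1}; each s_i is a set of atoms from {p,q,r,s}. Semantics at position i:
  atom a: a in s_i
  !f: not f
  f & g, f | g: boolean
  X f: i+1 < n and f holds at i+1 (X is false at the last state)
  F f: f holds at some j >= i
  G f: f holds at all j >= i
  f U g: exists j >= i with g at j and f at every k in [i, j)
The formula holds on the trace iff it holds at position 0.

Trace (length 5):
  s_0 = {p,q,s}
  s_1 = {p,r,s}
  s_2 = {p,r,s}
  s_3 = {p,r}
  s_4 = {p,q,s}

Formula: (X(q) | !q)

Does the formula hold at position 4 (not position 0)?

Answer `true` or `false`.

Answer: false

Derivation:
s_0={p,q,s}: (X(q) | !q)=False X(q)=False q=True !q=False
s_1={p,r,s}: (X(q) | !q)=True X(q)=False q=False !q=True
s_2={p,r,s}: (X(q) | !q)=True X(q)=False q=False !q=True
s_3={p,r}: (X(q) | !q)=True X(q)=True q=False !q=True
s_4={p,q,s}: (X(q) | !q)=False X(q)=False q=True !q=False
Evaluating at position 4: result = False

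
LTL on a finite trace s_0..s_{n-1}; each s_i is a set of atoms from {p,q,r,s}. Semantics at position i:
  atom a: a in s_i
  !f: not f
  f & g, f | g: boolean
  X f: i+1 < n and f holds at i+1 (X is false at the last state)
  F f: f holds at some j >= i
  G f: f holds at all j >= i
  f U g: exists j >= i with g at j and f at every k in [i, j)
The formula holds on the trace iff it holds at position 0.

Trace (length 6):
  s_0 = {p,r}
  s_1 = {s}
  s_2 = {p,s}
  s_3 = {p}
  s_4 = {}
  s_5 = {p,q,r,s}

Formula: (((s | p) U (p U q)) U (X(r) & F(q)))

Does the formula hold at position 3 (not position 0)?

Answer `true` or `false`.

s_0={p,r}: (((s | p) U (p U q)) U (X(r) & F(q)))=False ((s | p) U (p U q))=False (s | p)=True s=False p=True (p U q)=False q=False (X(r) & F(q))=False X(r)=False r=True F(q)=True
s_1={s}: (((s | p) U (p U q)) U (X(r) & F(q)))=False ((s | p) U (p U q))=False (s | p)=True s=True p=False (p U q)=False q=False (X(r) & F(q))=False X(r)=False r=False F(q)=True
s_2={p,s}: (((s | p) U (p U q)) U (X(r) & F(q)))=False ((s | p) U (p U q))=False (s | p)=True s=True p=True (p U q)=False q=False (X(r) & F(q))=False X(r)=False r=False F(q)=True
s_3={p}: (((s | p) U (p U q)) U (X(r) & F(q)))=False ((s | p) U (p U q))=False (s | p)=True s=False p=True (p U q)=False q=False (X(r) & F(q))=False X(r)=False r=False F(q)=True
s_4={}: (((s | p) U (p U q)) U (X(r) & F(q)))=True ((s | p) U (p U q))=False (s | p)=False s=False p=False (p U q)=False q=False (X(r) & F(q))=True X(r)=True r=False F(q)=True
s_5={p,q,r,s}: (((s | p) U (p U q)) U (X(r) & F(q)))=False ((s | p) U (p U q))=True (s | p)=True s=True p=True (p U q)=True q=True (X(r) & F(q))=False X(r)=False r=True F(q)=True
Evaluating at position 3: result = False

Answer: false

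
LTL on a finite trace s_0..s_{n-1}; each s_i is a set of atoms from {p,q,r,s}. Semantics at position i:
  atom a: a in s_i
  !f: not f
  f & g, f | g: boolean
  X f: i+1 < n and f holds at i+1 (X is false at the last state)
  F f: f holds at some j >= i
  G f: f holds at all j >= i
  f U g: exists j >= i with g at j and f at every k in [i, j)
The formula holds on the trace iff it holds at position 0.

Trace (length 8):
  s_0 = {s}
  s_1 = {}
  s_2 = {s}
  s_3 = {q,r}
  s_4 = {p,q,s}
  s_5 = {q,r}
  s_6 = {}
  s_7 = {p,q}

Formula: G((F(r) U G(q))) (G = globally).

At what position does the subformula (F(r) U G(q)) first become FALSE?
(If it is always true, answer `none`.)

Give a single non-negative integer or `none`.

Answer: 0

Derivation:
s_0={s}: (F(r) U G(q))=False F(r)=True r=False G(q)=False q=False
s_1={}: (F(r) U G(q))=False F(r)=True r=False G(q)=False q=False
s_2={s}: (F(r) U G(q))=False F(r)=True r=False G(q)=False q=False
s_3={q,r}: (F(r) U G(q))=False F(r)=True r=True G(q)=False q=True
s_4={p,q,s}: (F(r) U G(q))=False F(r)=True r=False G(q)=False q=True
s_5={q,r}: (F(r) U G(q))=False F(r)=True r=True G(q)=False q=True
s_6={}: (F(r) U G(q))=False F(r)=False r=False G(q)=False q=False
s_7={p,q}: (F(r) U G(q))=True F(r)=False r=False G(q)=True q=True
G((F(r) U G(q))) holds globally = False
First violation at position 0.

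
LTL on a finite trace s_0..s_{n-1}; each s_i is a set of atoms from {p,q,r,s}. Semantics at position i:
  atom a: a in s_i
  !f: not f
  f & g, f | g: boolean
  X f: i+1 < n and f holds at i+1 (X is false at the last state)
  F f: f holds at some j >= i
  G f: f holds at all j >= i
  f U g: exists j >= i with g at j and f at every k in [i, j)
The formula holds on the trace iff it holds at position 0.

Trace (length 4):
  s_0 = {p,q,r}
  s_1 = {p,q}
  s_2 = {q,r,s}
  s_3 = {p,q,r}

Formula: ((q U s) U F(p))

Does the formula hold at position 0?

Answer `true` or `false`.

s_0={p,q,r}: ((q U s) U F(p))=True (q U s)=True q=True s=False F(p)=True p=True
s_1={p,q}: ((q U s) U F(p))=True (q U s)=True q=True s=False F(p)=True p=True
s_2={q,r,s}: ((q U s) U F(p))=True (q U s)=True q=True s=True F(p)=True p=False
s_3={p,q,r}: ((q U s) U F(p))=True (q U s)=False q=True s=False F(p)=True p=True

Answer: true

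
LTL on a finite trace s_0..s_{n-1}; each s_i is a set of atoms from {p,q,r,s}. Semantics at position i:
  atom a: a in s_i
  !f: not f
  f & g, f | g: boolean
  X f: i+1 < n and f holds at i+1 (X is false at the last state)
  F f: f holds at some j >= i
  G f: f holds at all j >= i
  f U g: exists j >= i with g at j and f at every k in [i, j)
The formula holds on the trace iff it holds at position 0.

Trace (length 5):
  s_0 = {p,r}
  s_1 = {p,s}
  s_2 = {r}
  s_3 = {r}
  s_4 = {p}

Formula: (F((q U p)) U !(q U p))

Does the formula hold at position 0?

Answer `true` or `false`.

s_0={p,r}: (F((q U p)) U !(q U p))=True F((q U p))=True (q U p)=True q=False p=True !(q U p)=False
s_1={p,s}: (F((q U p)) U !(q U p))=True F((q U p))=True (q U p)=True q=False p=True !(q U p)=False
s_2={r}: (F((q U p)) U !(q U p))=True F((q U p))=True (q U p)=False q=False p=False !(q U p)=True
s_3={r}: (F((q U p)) U !(q U p))=True F((q U p))=True (q U p)=False q=False p=False !(q U p)=True
s_4={p}: (F((q U p)) U !(q U p))=False F((q U p))=True (q U p)=True q=False p=True !(q U p)=False

Answer: true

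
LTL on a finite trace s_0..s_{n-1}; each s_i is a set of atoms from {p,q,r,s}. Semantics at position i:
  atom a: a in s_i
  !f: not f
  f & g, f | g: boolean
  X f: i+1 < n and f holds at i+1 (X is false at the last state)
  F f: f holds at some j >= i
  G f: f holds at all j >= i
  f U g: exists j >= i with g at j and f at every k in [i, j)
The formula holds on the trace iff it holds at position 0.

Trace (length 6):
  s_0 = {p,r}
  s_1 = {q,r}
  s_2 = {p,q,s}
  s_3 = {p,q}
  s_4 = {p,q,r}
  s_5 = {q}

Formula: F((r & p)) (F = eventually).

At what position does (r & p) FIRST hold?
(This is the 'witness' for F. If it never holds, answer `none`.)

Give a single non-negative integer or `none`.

s_0={p,r}: (r & p)=True r=True p=True
s_1={q,r}: (r & p)=False r=True p=False
s_2={p,q,s}: (r & p)=False r=False p=True
s_3={p,q}: (r & p)=False r=False p=True
s_4={p,q,r}: (r & p)=True r=True p=True
s_5={q}: (r & p)=False r=False p=False
F((r & p)) holds; first witness at position 0.

Answer: 0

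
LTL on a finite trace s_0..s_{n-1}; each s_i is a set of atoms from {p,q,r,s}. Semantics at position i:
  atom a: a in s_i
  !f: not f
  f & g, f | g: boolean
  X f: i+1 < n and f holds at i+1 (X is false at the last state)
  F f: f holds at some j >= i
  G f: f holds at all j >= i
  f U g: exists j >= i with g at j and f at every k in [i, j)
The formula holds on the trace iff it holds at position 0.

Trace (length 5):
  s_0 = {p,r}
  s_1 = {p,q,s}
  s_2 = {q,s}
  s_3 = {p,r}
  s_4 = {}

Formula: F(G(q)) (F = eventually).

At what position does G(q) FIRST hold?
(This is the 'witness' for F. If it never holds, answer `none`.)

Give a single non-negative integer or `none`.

Answer: none

Derivation:
s_0={p,r}: G(q)=False q=False
s_1={p,q,s}: G(q)=False q=True
s_2={q,s}: G(q)=False q=True
s_3={p,r}: G(q)=False q=False
s_4={}: G(q)=False q=False
F(G(q)) does not hold (no witness exists).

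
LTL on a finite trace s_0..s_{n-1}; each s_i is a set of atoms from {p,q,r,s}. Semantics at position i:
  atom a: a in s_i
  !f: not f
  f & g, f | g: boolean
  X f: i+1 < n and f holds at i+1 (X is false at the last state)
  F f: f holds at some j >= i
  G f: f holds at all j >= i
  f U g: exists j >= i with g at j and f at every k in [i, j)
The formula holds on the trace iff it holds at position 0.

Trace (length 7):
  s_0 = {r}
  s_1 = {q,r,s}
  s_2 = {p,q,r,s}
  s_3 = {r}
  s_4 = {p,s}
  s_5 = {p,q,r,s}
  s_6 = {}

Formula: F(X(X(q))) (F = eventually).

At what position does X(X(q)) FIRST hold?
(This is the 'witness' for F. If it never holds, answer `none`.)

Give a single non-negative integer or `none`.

s_0={r}: X(X(q))=True X(q)=True q=False
s_1={q,r,s}: X(X(q))=False X(q)=True q=True
s_2={p,q,r,s}: X(X(q))=False X(q)=False q=True
s_3={r}: X(X(q))=True X(q)=False q=False
s_4={p,s}: X(X(q))=False X(q)=True q=False
s_5={p,q,r,s}: X(X(q))=False X(q)=False q=True
s_6={}: X(X(q))=False X(q)=False q=False
F(X(X(q))) holds; first witness at position 0.

Answer: 0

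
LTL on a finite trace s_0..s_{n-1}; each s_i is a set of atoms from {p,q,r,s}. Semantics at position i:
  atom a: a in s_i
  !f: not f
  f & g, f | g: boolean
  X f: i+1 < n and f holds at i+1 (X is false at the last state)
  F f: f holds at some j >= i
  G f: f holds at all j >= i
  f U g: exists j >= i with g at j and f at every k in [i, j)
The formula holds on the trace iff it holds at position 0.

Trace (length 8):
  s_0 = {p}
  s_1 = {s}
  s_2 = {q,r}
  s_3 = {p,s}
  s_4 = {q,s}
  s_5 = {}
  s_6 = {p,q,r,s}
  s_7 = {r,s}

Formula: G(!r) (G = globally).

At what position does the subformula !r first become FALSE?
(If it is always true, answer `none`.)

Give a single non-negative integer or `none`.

Answer: 2

Derivation:
s_0={p}: !r=True r=False
s_1={s}: !r=True r=False
s_2={q,r}: !r=False r=True
s_3={p,s}: !r=True r=False
s_4={q,s}: !r=True r=False
s_5={}: !r=True r=False
s_6={p,q,r,s}: !r=False r=True
s_7={r,s}: !r=False r=True
G(!r) holds globally = False
First violation at position 2.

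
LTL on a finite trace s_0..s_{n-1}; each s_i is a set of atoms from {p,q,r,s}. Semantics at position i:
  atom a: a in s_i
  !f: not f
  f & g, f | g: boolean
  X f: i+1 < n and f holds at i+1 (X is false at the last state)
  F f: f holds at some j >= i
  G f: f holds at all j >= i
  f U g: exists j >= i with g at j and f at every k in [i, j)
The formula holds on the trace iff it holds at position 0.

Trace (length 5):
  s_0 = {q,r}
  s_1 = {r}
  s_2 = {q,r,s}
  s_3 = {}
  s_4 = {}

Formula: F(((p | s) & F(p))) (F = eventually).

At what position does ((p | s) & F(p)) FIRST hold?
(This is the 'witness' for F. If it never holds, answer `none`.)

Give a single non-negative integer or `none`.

s_0={q,r}: ((p | s) & F(p))=False (p | s)=False p=False s=False F(p)=False
s_1={r}: ((p | s) & F(p))=False (p | s)=False p=False s=False F(p)=False
s_2={q,r,s}: ((p | s) & F(p))=False (p | s)=True p=False s=True F(p)=False
s_3={}: ((p | s) & F(p))=False (p | s)=False p=False s=False F(p)=False
s_4={}: ((p | s) & F(p))=False (p | s)=False p=False s=False F(p)=False
F(((p | s) & F(p))) does not hold (no witness exists).

Answer: none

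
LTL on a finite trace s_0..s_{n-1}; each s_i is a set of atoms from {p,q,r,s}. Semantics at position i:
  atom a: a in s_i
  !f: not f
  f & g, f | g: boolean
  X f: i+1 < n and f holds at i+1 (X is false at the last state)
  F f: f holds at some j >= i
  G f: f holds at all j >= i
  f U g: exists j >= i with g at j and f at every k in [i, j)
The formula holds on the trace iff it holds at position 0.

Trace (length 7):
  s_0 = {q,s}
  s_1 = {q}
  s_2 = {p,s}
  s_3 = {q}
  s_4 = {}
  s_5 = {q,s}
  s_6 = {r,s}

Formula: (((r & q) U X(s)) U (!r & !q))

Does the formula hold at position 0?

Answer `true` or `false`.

Answer: false

Derivation:
s_0={q,s}: (((r & q) U X(s)) U (!r & !q))=False ((r & q) U X(s))=False (r & q)=False r=False q=True X(s)=False s=True (!r & !q)=False !r=True !q=False
s_1={q}: (((r & q) U X(s)) U (!r & !q))=True ((r & q) U X(s))=True (r & q)=False r=False q=True X(s)=True s=False (!r & !q)=False !r=True !q=False
s_2={p,s}: (((r & q) U X(s)) U (!r & !q))=True ((r & q) U X(s))=False (r & q)=False r=False q=False X(s)=False s=True (!r & !q)=True !r=True !q=True
s_3={q}: (((r & q) U X(s)) U (!r & !q))=False ((r & q) U X(s))=False (r & q)=False r=False q=True X(s)=False s=False (!r & !q)=False !r=True !q=False
s_4={}: (((r & q) U X(s)) U (!r & !q))=True ((r & q) U X(s))=True (r & q)=False r=False q=False X(s)=True s=False (!r & !q)=True !r=True !q=True
s_5={q,s}: (((r & q) U X(s)) U (!r & !q))=False ((r & q) U X(s))=True (r & q)=False r=False q=True X(s)=True s=True (!r & !q)=False !r=True !q=False
s_6={r,s}: (((r & q) U X(s)) U (!r & !q))=False ((r & q) U X(s))=False (r & q)=False r=True q=False X(s)=False s=True (!r & !q)=False !r=False !q=True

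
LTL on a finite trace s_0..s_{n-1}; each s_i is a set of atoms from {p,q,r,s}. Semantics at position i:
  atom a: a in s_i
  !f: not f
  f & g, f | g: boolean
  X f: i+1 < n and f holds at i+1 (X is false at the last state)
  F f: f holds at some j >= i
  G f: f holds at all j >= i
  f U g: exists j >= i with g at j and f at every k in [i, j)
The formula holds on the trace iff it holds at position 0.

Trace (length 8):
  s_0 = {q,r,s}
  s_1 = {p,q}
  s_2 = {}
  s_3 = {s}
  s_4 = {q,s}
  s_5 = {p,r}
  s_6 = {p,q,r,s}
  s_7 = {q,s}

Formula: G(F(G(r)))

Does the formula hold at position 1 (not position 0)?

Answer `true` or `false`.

Answer: false

Derivation:
s_0={q,r,s}: G(F(G(r)))=False F(G(r))=False G(r)=False r=True
s_1={p,q}: G(F(G(r)))=False F(G(r))=False G(r)=False r=False
s_2={}: G(F(G(r)))=False F(G(r))=False G(r)=False r=False
s_3={s}: G(F(G(r)))=False F(G(r))=False G(r)=False r=False
s_4={q,s}: G(F(G(r)))=False F(G(r))=False G(r)=False r=False
s_5={p,r}: G(F(G(r)))=False F(G(r))=False G(r)=False r=True
s_6={p,q,r,s}: G(F(G(r)))=False F(G(r))=False G(r)=False r=True
s_7={q,s}: G(F(G(r)))=False F(G(r))=False G(r)=False r=False
Evaluating at position 1: result = False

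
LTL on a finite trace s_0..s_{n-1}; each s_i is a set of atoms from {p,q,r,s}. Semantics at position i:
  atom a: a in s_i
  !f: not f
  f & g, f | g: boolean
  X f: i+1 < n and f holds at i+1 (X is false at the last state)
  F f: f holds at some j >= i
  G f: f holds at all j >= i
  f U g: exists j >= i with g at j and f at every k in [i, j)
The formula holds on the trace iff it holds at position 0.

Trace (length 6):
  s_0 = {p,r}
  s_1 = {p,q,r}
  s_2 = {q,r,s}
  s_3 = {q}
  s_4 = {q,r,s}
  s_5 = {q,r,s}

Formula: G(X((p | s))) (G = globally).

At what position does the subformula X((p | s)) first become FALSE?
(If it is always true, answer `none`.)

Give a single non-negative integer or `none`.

s_0={p,r}: X((p | s))=True (p | s)=True p=True s=False
s_1={p,q,r}: X((p | s))=True (p | s)=True p=True s=False
s_2={q,r,s}: X((p | s))=False (p | s)=True p=False s=True
s_3={q}: X((p | s))=True (p | s)=False p=False s=False
s_4={q,r,s}: X((p | s))=True (p | s)=True p=False s=True
s_5={q,r,s}: X((p | s))=False (p | s)=True p=False s=True
G(X((p | s))) holds globally = False
First violation at position 2.

Answer: 2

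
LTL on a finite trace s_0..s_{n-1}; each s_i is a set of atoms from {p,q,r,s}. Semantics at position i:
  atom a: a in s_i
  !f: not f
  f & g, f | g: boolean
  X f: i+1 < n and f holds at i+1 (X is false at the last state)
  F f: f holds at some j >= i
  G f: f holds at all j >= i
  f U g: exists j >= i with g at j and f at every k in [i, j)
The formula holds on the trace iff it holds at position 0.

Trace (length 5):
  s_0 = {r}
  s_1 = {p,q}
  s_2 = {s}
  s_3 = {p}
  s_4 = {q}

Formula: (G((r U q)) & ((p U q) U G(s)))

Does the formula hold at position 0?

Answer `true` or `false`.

s_0={r}: (G((r U q)) & ((p U q) U G(s)))=False G((r U q))=False (r U q)=True r=True q=False ((p U q) U G(s))=False (p U q)=False p=False G(s)=False s=False
s_1={p,q}: (G((r U q)) & ((p U q) U G(s)))=False G((r U q))=False (r U q)=True r=False q=True ((p U q) U G(s))=False (p U q)=True p=True G(s)=False s=False
s_2={s}: (G((r U q)) & ((p U q) U G(s)))=False G((r U q))=False (r U q)=False r=False q=False ((p U q) U G(s))=False (p U q)=False p=False G(s)=False s=True
s_3={p}: (G((r U q)) & ((p U q) U G(s)))=False G((r U q))=False (r U q)=False r=False q=False ((p U q) U G(s))=False (p U q)=True p=True G(s)=False s=False
s_4={q}: (G((r U q)) & ((p U q) U G(s)))=False G((r U q))=True (r U q)=True r=False q=True ((p U q) U G(s))=False (p U q)=True p=False G(s)=False s=False

Answer: false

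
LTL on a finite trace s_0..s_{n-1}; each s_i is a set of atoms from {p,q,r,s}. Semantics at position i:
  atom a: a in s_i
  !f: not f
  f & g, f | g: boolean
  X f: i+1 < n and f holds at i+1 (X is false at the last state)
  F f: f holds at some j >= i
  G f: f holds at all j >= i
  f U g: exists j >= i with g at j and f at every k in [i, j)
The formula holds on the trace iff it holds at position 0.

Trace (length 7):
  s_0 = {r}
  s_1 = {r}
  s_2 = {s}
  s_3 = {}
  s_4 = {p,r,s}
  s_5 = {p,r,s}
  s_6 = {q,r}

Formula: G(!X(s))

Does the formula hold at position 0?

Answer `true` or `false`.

s_0={r}: G(!X(s))=False !X(s)=True X(s)=False s=False
s_1={r}: G(!X(s))=False !X(s)=False X(s)=True s=False
s_2={s}: G(!X(s))=False !X(s)=True X(s)=False s=True
s_3={}: G(!X(s))=False !X(s)=False X(s)=True s=False
s_4={p,r,s}: G(!X(s))=False !X(s)=False X(s)=True s=True
s_5={p,r,s}: G(!X(s))=True !X(s)=True X(s)=False s=True
s_6={q,r}: G(!X(s))=True !X(s)=True X(s)=False s=False

Answer: false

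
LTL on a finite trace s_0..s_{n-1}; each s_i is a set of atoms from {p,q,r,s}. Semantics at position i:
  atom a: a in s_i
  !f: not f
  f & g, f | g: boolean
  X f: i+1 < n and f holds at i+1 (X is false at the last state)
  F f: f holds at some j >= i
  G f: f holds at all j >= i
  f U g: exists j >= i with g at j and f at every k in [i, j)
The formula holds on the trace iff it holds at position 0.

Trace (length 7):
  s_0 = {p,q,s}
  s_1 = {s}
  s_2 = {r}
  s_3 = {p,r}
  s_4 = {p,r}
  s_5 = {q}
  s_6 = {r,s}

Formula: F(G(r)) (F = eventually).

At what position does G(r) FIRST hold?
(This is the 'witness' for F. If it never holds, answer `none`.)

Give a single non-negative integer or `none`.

s_0={p,q,s}: G(r)=False r=False
s_1={s}: G(r)=False r=False
s_2={r}: G(r)=False r=True
s_3={p,r}: G(r)=False r=True
s_4={p,r}: G(r)=False r=True
s_5={q}: G(r)=False r=False
s_6={r,s}: G(r)=True r=True
F(G(r)) holds; first witness at position 6.

Answer: 6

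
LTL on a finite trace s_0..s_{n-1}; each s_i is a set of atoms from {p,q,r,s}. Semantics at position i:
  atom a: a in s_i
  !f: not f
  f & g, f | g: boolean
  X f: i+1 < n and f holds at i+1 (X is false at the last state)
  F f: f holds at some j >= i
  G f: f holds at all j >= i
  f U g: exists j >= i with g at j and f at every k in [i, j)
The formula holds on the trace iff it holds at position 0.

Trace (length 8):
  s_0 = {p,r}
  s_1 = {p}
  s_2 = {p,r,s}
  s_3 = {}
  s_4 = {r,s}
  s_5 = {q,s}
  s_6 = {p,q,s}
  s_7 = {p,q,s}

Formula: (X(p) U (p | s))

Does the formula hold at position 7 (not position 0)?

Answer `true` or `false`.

Answer: true

Derivation:
s_0={p,r}: (X(p) U (p | s))=True X(p)=True p=True (p | s)=True s=False
s_1={p}: (X(p) U (p | s))=True X(p)=True p=True (p | s)=True s=False
s_2={p,r,s}: (X(p) U (p | s))=True X(p)=False p=True (p | s)=True s=True
s_3={}: (X(p) U (p | s))=False X(p)=False p=False (p | s)=False s=False
s_4={r,s}: (X(p) U (p | s))=True X(p)=False p=False (p | s)=True s=True
s_5={q,s}: (X(p) U (p | s))=True X(p)=True p=False (p | s)=True s=True
s_6={p,q,s}: (X(p) U (p | s))=True X(p)=True p=True (p | s)=True s=True
s_7={p,q,s}: (X(p) U (p | s))=True X(p)=False p=True (p | s)=True s=True
Evaluating at position 7: result = True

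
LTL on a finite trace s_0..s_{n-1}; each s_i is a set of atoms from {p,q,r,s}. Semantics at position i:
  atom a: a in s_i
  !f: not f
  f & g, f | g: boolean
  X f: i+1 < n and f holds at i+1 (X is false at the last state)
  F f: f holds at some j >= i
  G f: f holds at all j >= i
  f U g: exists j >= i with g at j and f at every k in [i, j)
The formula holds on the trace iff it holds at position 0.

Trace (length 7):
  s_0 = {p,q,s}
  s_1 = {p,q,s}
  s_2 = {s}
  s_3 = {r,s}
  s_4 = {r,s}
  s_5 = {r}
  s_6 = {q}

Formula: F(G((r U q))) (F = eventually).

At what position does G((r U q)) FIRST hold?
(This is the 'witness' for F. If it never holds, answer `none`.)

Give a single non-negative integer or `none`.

s_0={p,q,s}: G((r U q))=False (r U q)=True r=False q=True
s_1={p,q,s}: G((r U q))=False (r U q)=True r=False q=True
s_2={s}: G((r U q))=False (r U q)=False r=False q=False
s_3={r,s}: G((r U q))=True (r U q)=True r=True q=False
s_4={r,s}: G((r U q))=True (r U q)=True r=True q=False
s_5={r}: G((r U q))=True (r U q)=True r=True q=False
s_6={q}: G((r U q))=True (r U q)=True r=False q=True
F(G((r U q))) holds; first witness at position 3.

Answer: 3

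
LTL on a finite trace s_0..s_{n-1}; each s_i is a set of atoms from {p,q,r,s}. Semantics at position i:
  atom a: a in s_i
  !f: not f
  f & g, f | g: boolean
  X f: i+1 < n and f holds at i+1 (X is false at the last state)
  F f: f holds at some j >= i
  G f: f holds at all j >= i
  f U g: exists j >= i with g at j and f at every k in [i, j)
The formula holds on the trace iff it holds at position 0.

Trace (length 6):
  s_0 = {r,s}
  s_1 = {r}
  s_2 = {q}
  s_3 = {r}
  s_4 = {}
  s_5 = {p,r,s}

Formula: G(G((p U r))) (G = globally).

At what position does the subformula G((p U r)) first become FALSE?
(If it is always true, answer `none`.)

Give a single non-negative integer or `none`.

Answer: 0

Derivation:
s_0={r,s}: G((p U r))=False (p U r)=True p=False r=True
s_1={r}: G((p U r))=False (p U r)=True p=False r=True
s_2={q}: G((p U r))=False (p U r)=False p=False r=False
s_3={r}: G((p U r))=False (p U r)=True p=False r=True
s_4={}: G((p U r))=False (p U r)=False p=False r=False
s_5={p,r,s}: G((p U r))=True (p U r)=True p=True r=True
G(G((p U r))) holds globally = False
First violation at position 0.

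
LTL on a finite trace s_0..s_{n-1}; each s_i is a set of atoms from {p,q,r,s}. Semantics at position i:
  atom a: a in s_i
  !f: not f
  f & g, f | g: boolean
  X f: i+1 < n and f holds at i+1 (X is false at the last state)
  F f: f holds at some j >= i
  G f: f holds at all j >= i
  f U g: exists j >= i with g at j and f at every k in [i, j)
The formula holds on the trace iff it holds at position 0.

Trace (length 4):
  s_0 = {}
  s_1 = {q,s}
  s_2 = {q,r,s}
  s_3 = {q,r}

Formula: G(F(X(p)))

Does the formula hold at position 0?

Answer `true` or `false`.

s_0={}: G(F(X(p)))=False F(X(p))=False X(p)=False p=False
s_1={q,s}: G(F(X(p)))=False F(X(p))=False X(p)=False p=False
s_2={q,r,s}: G(F(X(p)))=False F(X(p))=False X(p)=False p=False
s_3={q,r}: G(F(X(p)))=False F(X(p))=False X(p)=False p=False

Answer: false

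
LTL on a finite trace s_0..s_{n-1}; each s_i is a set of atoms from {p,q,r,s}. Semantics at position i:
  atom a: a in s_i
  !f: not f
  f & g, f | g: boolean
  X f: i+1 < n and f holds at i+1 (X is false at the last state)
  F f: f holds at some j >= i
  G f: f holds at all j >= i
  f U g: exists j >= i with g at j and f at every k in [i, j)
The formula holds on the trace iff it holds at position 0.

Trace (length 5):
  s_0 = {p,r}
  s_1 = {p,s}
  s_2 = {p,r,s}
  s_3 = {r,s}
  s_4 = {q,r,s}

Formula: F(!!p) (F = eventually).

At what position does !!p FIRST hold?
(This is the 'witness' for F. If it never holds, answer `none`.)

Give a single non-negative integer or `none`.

s_0={p,r}: !!p=True !p=False p=True
s_1={p,s}: !!p=True !p=False p=True
s_2={p,r,s}: !!p=True !p=False p=True
s_3={r,s}: !!p=False !p=True p=False
s_4={q,r,s}: !!p=False !p=True p=False
F(!!p) holds; first witness at position 0.

Answer: 0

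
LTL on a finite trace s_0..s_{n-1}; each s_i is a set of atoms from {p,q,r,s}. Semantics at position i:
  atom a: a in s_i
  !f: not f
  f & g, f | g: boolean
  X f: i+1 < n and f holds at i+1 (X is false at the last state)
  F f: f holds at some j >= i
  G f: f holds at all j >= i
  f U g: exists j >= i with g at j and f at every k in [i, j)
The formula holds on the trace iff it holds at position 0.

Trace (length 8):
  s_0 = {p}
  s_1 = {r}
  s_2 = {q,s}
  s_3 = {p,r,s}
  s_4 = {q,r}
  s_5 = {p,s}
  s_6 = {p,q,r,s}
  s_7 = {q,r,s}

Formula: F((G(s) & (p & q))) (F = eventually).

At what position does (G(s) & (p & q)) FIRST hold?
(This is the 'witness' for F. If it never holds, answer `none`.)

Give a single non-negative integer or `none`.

s_0={p}: (G(s) & (p & q))=False G(s)=False s=False (p & q)=False p=True q=False
s_1={r}: (G(s) & (p & q))=False G(s)=False s=False (p & q)=False p=False q=False
s_2={q,s}: (G(s) & (p & q))=False G(s)=False s=True (p & q)=False p=False q=True
s_3={p,r,s}: (G(s) & (p & q))=False G(s)=False s=True (p & q)=False p=True q=False
s_4={q,r}: (G(s) & (p & q))=False G(s)=False s=False (p & q)=False p=False q=True
s_5={p,s}: (G(s) & (p & q))=False G(s)=True s=True (p & q)=False p=True q=False
s_6={p,q,r,s}: (G(s) & (p & q))=True G(s)=True s=True (p & q)=True p=True q=True
s_7={q,r,s}: (G(s) & (p & q))=False G(s)=True s=True (p & q)=False p=False q=True
F((G(s) & (p & q))) holds; first witness at position 6.

Answer: 6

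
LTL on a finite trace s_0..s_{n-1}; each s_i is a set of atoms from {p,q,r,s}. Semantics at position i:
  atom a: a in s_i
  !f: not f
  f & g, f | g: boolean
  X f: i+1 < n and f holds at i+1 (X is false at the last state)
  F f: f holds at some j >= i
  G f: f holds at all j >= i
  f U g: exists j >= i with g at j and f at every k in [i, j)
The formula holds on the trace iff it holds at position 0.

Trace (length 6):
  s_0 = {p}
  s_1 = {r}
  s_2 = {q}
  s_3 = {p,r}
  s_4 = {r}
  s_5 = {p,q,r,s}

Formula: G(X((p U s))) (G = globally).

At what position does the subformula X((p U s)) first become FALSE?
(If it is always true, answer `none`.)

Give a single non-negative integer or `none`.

Answer: 0

Derivation:
s_0={p}: X((p U s))=False (p U s)=False p=True s=False
s_1={r}: X((p U s))=False (p U s)=False p=False s=False
s_2={q}: X((p U s))=False (p U s)=False p=False s=False
s_3={p,r}: X((p U s))=False (p U s)=False p=True s=False
s_4={r}: X((p U s))=True (p U s)=False p=False s=False
s_5={p,q,r,s}: X((p U s))=False (p U s)=True p=True s=True
G(X((p U s))) holds globally = False
First violation at position 0.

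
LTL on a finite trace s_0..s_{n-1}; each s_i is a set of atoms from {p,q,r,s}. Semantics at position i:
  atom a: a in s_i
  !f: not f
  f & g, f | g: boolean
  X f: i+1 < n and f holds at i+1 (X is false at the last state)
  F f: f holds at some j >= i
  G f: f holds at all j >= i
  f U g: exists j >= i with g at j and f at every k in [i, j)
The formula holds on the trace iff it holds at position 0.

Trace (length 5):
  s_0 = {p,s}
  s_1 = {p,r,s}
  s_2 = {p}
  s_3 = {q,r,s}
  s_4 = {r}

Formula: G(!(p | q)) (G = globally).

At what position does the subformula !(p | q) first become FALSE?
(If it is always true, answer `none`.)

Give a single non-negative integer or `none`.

s_0={p,s}: !(p | q)=False (p | q)=True p=True q=False
s_1={p,r,s}: !(p | q)=False (p | q)=True p=True q=False
s_2={p}: !(p | q)=False (p | q)=True p=True q=False
s_3={q,r,s}: !(p | q)=False (p | q)=True p=False q=True
s_4={r}: !(p | q)=True (p | q)=False p=False q=False
G(!(p | q)) holds globally = False
First violation at position 0.

Answer: 0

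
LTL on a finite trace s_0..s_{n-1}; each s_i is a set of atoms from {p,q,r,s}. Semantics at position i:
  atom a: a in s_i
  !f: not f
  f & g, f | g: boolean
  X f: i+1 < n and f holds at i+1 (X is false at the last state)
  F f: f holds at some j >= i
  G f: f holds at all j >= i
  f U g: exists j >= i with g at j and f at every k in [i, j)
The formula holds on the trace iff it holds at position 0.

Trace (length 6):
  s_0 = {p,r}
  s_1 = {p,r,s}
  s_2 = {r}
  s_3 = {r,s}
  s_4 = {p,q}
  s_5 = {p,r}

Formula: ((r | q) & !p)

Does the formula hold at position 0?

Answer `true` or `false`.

Answer: false

Derivation:
s_0={p,r}: ((r | q) & !p)=False (r | q)=True r=True q=False !p=False p=True
s_1={p,r,s}: ((r | q) & !p)=False (r | q)=True r=True q=False !p=False p=True
s_2={r}: ((r | q) & !p)=True (r | q)=True r=True q=False !p=True p=False
s_3={r,s}: ((r | q) & !p)=True (r | q)=True r=True q=False !p=True p=False
s_4={p,q}: ((r | q) & !p)=False (r | q)=True r=False q=True !p=False p=True
s_5={p,r}: ((r | q) & !p)=False (r | q)=True r=True q=False !p=False p=True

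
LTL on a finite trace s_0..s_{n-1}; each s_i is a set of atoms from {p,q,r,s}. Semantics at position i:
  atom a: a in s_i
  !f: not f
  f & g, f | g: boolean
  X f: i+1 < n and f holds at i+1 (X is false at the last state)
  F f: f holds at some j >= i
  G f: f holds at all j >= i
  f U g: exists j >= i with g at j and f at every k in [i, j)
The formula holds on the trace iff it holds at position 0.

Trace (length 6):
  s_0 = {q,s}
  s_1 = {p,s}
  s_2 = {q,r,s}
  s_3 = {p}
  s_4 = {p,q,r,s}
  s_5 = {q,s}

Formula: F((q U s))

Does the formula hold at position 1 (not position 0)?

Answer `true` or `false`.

Answer: true

Derivation:
s_0={q,s}: F((q U s))=True (q U s)=True q=True s=True
s_1={p,s}: F((q U s))=True (q U s)=True q=False s=True
s_2={q,r,s}: F((q U s))=True (q U s)=True q=True s=True
s_3={p}: F((q U s))=True (q U s)=False q=False s=False
s_4={p,q,r,s}: F((q U s))=True (q U s)=True q=True s=True
s_5={q,s}: F((q U s))=True (q U s)=True q=True s=True
Evaluating at position 1: result = True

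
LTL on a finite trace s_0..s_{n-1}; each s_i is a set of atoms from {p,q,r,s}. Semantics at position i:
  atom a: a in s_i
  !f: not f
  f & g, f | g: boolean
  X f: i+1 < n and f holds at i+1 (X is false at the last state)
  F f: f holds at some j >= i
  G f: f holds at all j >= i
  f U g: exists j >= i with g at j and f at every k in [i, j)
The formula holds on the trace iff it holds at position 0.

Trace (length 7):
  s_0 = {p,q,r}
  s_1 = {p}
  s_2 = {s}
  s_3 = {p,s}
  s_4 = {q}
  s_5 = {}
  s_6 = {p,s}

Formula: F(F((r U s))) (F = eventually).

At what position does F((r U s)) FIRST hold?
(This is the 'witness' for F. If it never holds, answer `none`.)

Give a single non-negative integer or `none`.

Answer: 0

Derivation:
s_0={p,q,r}: F((r U s))=True (r U s)=False r=True s=False
s_1={p}: F((r U s))=True (r U s)=False r=False s=False
s_2={s}: F((r U s))=True (r U s)=True r=False s=True
s_3={p,s}: F((r U s))=True (r U s)=True r=False s=True
s_4={q}: F((r U s))=True (r U s)=False r=False s=False
s_5={}: F((r U s))=True (r U s)=False r=False s=False
s_6={p,s}: F((r U s))=True (r U s)=True r=False s=True
F(F((r U s))) holds; first witness at position 0.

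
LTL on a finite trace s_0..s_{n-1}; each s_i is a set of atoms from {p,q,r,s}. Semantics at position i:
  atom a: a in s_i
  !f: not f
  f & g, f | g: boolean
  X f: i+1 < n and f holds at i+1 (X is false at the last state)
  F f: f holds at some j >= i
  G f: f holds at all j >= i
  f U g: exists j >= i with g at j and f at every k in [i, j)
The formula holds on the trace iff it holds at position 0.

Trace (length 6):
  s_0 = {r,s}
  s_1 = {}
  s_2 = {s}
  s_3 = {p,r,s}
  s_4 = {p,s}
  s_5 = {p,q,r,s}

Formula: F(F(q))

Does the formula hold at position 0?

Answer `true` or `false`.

s_0={r,s}: F(F(q))=True F(q)=True q=False
s_1={}: F(F(q))=True F(q)=True q=False
s_2={s}: F(F(q))=True F(q)=True q=False
s_3={p,r,s}: F(F(q))=True F(q)=True q=False
s_4={p,s}: F(F(q))=True F(q)=True q=False
s_5={p,q,r,s}: F(F(q))=True F(q)=True q=True

Answer: true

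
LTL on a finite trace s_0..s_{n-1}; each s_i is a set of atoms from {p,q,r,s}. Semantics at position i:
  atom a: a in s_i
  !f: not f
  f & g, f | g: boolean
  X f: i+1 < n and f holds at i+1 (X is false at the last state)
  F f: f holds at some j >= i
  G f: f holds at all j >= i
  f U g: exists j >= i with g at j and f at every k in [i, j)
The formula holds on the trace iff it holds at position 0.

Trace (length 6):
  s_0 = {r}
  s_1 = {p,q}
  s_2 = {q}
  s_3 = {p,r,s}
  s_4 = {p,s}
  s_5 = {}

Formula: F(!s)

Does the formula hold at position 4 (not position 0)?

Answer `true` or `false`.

s_0={r}: F(!s)=True !s=True s=False
s_1={p,q}: F(!s)=True !s=True s=False
s_2={q}: F(!s)=True !s=True s=False
s_3={p,r,s}: F(!s)=True !s=False s=True
s_4={p,s}: F(!s)=True !s=False s=True
s_5={}: F(!s)=True !s=True s=False
Evaluating at position 4: result = True

Answer: true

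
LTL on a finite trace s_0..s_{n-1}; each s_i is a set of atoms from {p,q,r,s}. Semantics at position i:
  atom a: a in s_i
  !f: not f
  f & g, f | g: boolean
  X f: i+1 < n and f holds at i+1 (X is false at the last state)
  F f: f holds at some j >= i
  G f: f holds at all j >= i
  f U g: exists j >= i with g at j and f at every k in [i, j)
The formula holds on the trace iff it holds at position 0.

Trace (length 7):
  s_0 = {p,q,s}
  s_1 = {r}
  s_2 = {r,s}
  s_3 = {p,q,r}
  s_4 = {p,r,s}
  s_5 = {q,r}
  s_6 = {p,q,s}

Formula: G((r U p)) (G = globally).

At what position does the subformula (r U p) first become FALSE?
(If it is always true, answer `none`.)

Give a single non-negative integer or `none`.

Answer: none

Derivation:
s_0={p,q,s}: (r U p)=True r=False p=True
s_1={r}: (r U p)=True r=True p=False
s_2={r,s}: (r U p)=True r=True p=False
s_3={p,q,r}: (r U p)=True r=True p=True
s_4={p,r,s}: (r U p)=True r=True p=True
s_5={q,r}: (r U p)=True r=True p=False
s_6={p,q,s}: (r U p)=True r=False p=True
G((r U p)) holds globally = True
No violation — formula holds at every position.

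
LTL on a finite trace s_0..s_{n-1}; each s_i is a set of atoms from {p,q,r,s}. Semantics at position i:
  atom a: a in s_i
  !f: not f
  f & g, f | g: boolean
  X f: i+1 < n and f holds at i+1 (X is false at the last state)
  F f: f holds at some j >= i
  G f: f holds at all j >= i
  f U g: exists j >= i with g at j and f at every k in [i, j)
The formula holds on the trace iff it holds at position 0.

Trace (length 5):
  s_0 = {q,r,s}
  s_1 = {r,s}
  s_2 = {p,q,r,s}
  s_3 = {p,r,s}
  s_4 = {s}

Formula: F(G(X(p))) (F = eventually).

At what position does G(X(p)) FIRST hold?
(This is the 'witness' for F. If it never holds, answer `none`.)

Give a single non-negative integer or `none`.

s_0={q,r,s}: G(X(p))=False X(p)=False p=False
s_1={r,s}: G(X(p))=False X(p)=True p=False
s_2={p,q,r,s}: G(X(p))=False X(p)=True p=True
s_3={p,r,s}: G(X(p))=False X(p)=False p=True
s_4={s}: G(X(p))=False X(p)=False p=False
F(G(X(p))) does not hold (no witness exists).

Answer: none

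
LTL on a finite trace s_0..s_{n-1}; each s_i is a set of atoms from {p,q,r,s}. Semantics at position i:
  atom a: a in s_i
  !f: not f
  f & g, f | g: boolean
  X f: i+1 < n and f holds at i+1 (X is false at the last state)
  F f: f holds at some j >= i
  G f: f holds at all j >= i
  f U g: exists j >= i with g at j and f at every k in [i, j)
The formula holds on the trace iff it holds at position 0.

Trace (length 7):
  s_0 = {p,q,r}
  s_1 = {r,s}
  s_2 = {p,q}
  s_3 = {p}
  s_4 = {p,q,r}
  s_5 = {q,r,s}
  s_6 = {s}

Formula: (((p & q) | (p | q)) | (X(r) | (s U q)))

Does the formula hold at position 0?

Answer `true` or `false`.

s_0={p,q,r}: (((p & q) | (p | q)) | (X(r) | (s U q)))=True ((p & q) | (p | q))=True (p & q)=True p=True q=True (p | q)=True (X(r) | (s U q))=True X(r)=True r=True (s U q)=True s=False
s_1={r,s}: (((p & q) | (p | q)) | (X(r) | (s U q)))=True ((p & q) | (p | q))=False (p & q)=False p=False q=False (p | q)=False (X(r) | (s U q))=True X(r)=False r=True (s U q)=True s=True
s_2={p,q}: (((p & q) | (p | q)) | (X(r) | (s U q)))=True ((p & q) | (p | q))=True (p & q)=True p=True q=True (p | q)=True (X(r) | (s U q))=True X(r)=False r=False (s U q)=True s=False
s_3={p}: (((p & q) | (p | q)) | (X(r) | (s U q)))=True ((p & q) | (p | q))=True (p & q)=False p=True q=False (p | q)=True (X(r) | (s U q))=True X(r)=True r=False (s U q)=False s=False
s_4={p,q,r}: (((p & q) | (p | q)) | (X(r) | (s U q)))=True ((p & q) | (p | q))=True (p & q)=True p=True q=True (p | q)=True (X(r) | (s U q))=True X(r)=True r=True (s U q)=True s=False
s_5={q,r,s}: (((p & q) | (p | q)) | (X(r) | (s U q)))=True ((p & q) | (p | q))=True (p & q)=False p=False q=True (p | q)=True (X(r) | (s U q))=True X(r)=False r=True (s U q)=True s=True
s_6={s}: (((p & q) | (p | q)) | (X(r) | (s U q)))=False ((p & q) | (p | q))=False (p & q)=False p=False q=False (p | q)=False (X(r) | (s U q))=False X(r)=False r=False (s U q)=False s=True

Answer: true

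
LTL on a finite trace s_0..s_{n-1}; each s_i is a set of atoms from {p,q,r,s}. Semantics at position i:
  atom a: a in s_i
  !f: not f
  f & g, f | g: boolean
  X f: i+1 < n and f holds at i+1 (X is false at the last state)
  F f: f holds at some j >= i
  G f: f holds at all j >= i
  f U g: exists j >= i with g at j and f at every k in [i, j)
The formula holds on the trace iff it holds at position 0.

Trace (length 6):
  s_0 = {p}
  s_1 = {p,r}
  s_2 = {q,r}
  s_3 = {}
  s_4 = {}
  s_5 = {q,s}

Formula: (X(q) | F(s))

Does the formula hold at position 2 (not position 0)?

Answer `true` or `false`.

s_0={p}: (X(q) | F(s))=True X(q)=False q=False F(s)=True s=False
s_1={p,r}: (X(q) | F(s))=True X(q)=True q=False F(s)=True s=False
s_2={q,r}: (X(q) | F(s))=True X(q)=False q=True F(s)=True s=False
s_3={}: (X(q) | F(s))=True X(q)=False q=False F(s)=True s=False
s_4={}: (X(q) | F(s))=True X(q)=True q=False F(s)=True s=False
s_5={q,s}: (X(q) | F(s))=True X(q)=False q=True F(s)=True s=True
Evaluating at position 2: result = True

Answer: true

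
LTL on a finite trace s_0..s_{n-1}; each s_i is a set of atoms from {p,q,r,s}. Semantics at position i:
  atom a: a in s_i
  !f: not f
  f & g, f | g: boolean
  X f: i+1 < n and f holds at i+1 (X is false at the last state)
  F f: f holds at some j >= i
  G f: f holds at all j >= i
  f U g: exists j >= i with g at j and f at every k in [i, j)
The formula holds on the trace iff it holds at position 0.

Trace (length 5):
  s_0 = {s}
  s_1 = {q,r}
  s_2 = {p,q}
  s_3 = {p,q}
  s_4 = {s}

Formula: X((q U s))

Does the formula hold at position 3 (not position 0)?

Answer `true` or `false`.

s_0={s}: X((q U s))=True (q U s)=True q=False s=True
s_1={q,r}: X((q U s))=True (q U s)=True q=True s=False
s_2={p,q}: X((q U s))=True (q U s)=True q=True s=False
s_3={p,q}: X((q U s))=True (q U s)=True q=True s=False
s_4={s}: X((q U s))=False (q U s)=True q=False s=True
Evaluating at position 3: result = True

Answer: true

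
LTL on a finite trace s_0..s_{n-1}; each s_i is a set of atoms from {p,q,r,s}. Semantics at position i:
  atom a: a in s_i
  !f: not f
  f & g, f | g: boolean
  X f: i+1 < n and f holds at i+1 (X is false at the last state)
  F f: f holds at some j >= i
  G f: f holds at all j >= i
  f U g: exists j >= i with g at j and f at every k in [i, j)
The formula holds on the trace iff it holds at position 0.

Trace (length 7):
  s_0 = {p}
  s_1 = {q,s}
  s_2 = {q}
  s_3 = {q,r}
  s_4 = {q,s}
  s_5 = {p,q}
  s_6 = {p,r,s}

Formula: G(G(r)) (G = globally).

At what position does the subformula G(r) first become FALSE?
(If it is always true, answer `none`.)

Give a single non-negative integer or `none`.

Answer: 0

Derivation:
s_0={p}: G(r)=False r=False
s_1={q,s}: G(r)=False r=False
s_2={q}: G(r)=False r=False
s_3={q,r}: G(r)=False r=True
s_4={q,s}: G(r)=False r=False
s_5={p,q}: G(r)=False r=False
s_6={p,r,s}: G(r)=True r=True
G(G(r)) holds globally = False
First violation at position 0.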